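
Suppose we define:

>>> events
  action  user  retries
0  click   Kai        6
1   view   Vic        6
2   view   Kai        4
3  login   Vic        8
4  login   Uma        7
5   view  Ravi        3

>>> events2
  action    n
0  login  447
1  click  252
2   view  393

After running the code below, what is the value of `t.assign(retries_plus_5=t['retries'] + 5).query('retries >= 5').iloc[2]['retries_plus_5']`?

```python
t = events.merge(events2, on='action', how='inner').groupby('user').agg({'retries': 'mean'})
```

12.0

merge on 'action' (how='inner') → 6 rows:
  action  user  retries    n
0  click   Kai        6  252
1   view   Vic        6  393
2   view   Kai        4  393
3  login   Vic        8  447
4  login   Uma        7  447
5   view  Ravi        3  393
group by user, mean of retries:
      retries
user         
Kai       5.0
Ravi      3.0
Uma       7.0
Vic       7.0
add column retries_plus_5 = t['retries'] + 5:
      retries  retries_plus_5
user                         
Kai       5.0            10.0
Ravi      3.0             8.0
Uma       7.0            12.0
Vic       7.0            12.0
filter rows where retries >= 5:
      retries  retries_plus_5
user                         
Kai       5.0            10.0
Uma       7.0            12.0
Vic       7.0            12.0
value at position 2, column 'retries_plus_5' → 12.0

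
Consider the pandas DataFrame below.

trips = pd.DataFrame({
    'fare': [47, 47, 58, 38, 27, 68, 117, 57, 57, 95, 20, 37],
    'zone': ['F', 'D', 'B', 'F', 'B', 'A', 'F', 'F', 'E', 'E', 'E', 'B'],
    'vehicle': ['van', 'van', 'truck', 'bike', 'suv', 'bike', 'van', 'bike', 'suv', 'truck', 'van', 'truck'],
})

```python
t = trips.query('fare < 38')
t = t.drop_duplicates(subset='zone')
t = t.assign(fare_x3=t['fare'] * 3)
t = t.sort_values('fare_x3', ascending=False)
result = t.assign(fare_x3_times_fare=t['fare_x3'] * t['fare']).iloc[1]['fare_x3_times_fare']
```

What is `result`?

1200

filter rows where fare < 38:
    fare zone vehicle
4     27    B     suv
10    20    E     van
11    37    B   truck
drop duplicate zone (keep=first):
    fare zone vehicle
4     27    B     suv
10    20    E     van
add column fare_x3 = t['fare'] * 3:
    fare zone vehicle  fare_x3
4     27    B     suv       81
10    20    E     van       60
sort by fare_x3 descending:
    fare zone vehicle  fare_x3
4     27    B     suv       81
10    20    E     van       60
add column fare_x3_times_fare = t['fare_x3'] * t['fare']:
    fare zone vehicle  fare_x3  fare_x3_times_fare
4     27    B     suv       81                2187
10    20    E     van       60                1200
Then the value at position 1, column 'fare_x3_times_fare': 1200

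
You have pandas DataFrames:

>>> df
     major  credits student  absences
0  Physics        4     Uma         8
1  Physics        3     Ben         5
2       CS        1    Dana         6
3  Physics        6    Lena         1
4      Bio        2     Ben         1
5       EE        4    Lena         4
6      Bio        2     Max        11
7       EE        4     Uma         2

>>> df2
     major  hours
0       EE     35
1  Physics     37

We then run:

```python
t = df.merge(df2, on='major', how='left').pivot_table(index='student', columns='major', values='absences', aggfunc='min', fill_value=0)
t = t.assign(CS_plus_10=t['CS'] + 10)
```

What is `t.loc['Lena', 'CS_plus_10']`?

merge on 'major' (how='left') → 8 rows:
     major  credits student  absences  hours
0  Physics        4     Uma         8   37.0
1  Physics        3     Ben         5   37.0
2       CS        1    Dana         6    NaN
3  Physics        6    Lena         1   37.0
4      Bio        2     Ben         1    NaN
5       EE        4    Lena         4   35.0
6      Bio        2     Max        11    NaN
7       EE        4     Uma         2   35.0
pivot: rows=student, cols=major, min(absences):
major    Bio  CS  EE  Physics
student                      
Ben        1   0   0        5
Dana       0   6   0        0
Lena       0   0   4        1
Max       11   0   0        0
Uma        0   0   2        8
add column CS_plus_10 = t['CS'] + 10:
major    Bio  CS  EE  Physics  CS_plus_10
student                                  
Ben        1   0   0        5          10
Dana       0   6   0        0          16
Lena       0   0   4        1          10
Max       11   0   0        0          10
Uma        0   0   2        8          10
The value at row 'Lena', column 'CS_plus_10' is 10.

10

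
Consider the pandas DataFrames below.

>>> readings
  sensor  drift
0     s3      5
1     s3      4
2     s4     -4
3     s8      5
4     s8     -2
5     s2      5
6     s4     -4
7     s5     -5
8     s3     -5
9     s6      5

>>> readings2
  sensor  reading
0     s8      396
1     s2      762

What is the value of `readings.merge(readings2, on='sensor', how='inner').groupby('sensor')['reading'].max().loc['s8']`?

396

merge on 'sensor' (how='inner') → 3 rows:
  sensor  drift  reading
0     s8      5      396
1     s8     -2      396
2     s2      5      762
group by sensor, max of reading:
sensor
s2    762
s8    396
Name: reading, dtype: int64
Finally, value at index 's8' = 396.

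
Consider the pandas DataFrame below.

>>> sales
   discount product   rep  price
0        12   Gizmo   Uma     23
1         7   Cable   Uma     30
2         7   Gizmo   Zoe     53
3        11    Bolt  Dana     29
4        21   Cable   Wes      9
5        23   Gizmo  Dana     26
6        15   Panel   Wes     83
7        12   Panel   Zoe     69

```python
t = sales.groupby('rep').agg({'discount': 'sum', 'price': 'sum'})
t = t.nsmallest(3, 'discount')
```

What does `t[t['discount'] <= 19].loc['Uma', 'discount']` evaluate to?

group by rep: sum(discount), sum(price):
      discount  price
rep                  
Dana        34     55
Uma         19     53
Wes         36     92
Zoe         19    122
take 3 rows with smallest discount:
      discount  price
rep                  
Uma         19     53
Zoe         19    122
Dana        34     55
filter rows where discount <= 19:
     discount  price
rep                 
Uma        19     53
Zoe        19    122

19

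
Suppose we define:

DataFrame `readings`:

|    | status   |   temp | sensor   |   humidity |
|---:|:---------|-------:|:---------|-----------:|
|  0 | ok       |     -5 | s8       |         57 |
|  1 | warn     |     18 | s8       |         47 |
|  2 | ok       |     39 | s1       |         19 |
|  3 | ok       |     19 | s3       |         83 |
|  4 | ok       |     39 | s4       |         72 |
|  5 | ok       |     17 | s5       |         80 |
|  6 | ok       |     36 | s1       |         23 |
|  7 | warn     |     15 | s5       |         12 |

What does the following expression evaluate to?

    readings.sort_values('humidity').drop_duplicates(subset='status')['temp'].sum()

54

sort by humidity:
  status  temp sensor  humidity
7   warn    15     s5        12
2     ok    39     s1        19
6     ok    36     s1        23
1   warn    18     s8        47
0     ok    -5     s8        57
4     ok    39     s4        72
5     ok    17     s5        80
3     ok    19     s3        83
drop duplicate status (keep=first):
  status  temp sensor  humidity
7   warn    15     s5        12
2     ok    39     s1        19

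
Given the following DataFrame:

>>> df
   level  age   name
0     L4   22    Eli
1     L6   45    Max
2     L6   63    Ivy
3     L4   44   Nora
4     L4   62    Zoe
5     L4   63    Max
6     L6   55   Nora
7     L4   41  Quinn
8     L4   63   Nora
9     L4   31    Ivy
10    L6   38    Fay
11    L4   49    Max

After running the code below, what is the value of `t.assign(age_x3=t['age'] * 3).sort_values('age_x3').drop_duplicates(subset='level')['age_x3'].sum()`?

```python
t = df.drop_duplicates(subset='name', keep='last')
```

180

drop duplicate name (keep=last):
   level  age   name
0     L4   22    Eli
4     L4   62    Zoe
7     L4   41  Quinn
8     L4   63   Nora
9     L4   31    Ivy
10    L6   38    Fay
11    L4   49    Max
add column age_x3 = t['age'] * 3:
   level  age   name  age_x3
0     L4   22    Eli      66
4     L4   62    Zoe     186
7     L4   41  Quinn     123
8     L4   63   Nora     189
9     L4   31    Ivy      93
10    L6   38    Fay     114
11    L4   49    Max     147
sort by age_x3:
   level  age   name  age_x3
0     L4   22    Eli      66
9     L4   31    Ivy      93
10    L6   38    Fay     114
7     L4   41  Quinn     123
11    L4   49    Max     147
4     L4   62    Zoe     186
8     L4   63   Nora     189
drop duplicate level (keep=first):
   level  age name  age_x3
0     L4   22  Eli      66
10    L6   38  Fay     114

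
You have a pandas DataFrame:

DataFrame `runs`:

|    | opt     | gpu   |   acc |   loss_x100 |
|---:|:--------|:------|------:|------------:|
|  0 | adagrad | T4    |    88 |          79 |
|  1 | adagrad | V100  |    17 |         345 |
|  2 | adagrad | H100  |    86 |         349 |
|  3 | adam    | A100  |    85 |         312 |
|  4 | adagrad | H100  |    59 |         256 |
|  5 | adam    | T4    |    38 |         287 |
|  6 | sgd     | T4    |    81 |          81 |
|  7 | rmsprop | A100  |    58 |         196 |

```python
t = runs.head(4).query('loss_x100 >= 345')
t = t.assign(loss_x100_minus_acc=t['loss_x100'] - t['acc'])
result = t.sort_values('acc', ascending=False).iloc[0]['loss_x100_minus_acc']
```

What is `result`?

take first 4 rows:
       opt   gpu  acc  loss_x100
0  adagrad    T4   88         79
1  adagrad  V100   17        345
2  adagrad  H100   86        349
3     adam  A100   85        312
filter rows where loss_x100 >= 345:
       opt   gpu  acc  loss_x100
1  adagrad  V100   17        345
2  adagrad  H100   86        349
add column loss_x100_minus_acc = t['loss_x100'] - t['acc']:
       opt   gpu  acc  loss_x100  loss_x100_minus_acc
1  adagrad  V100   17        345                  328
2  adagrad  H100   86        349                  263
sort by acc descending:
       opt   gpu  acc  loss_x100  loss_x100_minus_acc
2  adagrad  H100   86        349                  263
1  adagrad  V100   17        345                  328

263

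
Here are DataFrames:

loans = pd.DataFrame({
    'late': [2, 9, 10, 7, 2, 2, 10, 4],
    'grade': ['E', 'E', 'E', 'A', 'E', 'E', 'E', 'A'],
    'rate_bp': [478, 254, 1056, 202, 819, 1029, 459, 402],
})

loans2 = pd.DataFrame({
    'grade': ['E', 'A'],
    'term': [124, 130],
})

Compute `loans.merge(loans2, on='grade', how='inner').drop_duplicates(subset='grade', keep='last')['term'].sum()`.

merge on 'grade' (how='inner') → 8 rows:
   late grade  rate_bp  term
0     2     E      478   124
1     9     E      254   124
2    10     E     1056   124
3     7     A      202   130
4     2     E      819   124
5     2     E     1029   124
6    10     E      459   124
7     4     A      402   130
drop duplicate grade (keep=last):
   late grade  rate_bp  term
6    10     E      459   124
7     4     A      402   130
Then the sum of column 'term': 254

254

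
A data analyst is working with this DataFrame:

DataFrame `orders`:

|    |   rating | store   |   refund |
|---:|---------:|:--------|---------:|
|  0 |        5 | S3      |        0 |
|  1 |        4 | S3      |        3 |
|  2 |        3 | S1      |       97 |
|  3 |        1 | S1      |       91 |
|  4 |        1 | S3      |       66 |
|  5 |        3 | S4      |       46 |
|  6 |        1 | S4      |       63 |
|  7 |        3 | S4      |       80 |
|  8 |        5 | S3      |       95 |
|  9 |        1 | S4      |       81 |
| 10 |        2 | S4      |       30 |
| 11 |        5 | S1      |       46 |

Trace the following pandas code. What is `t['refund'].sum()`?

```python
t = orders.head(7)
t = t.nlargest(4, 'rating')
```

take first 7 rows:
   rating store  refund
0       5    S3       0
1       4    S3       3
2       3    S1      97
3       1    S1      91
4       1    S3      66
5       3    S4      46
6       1    S4      63
take 4 rows with largest rating:
   rating store  refund
0       5    S3       0
1       4    S3       3
2       3    S1      97
5       3    S4      46

146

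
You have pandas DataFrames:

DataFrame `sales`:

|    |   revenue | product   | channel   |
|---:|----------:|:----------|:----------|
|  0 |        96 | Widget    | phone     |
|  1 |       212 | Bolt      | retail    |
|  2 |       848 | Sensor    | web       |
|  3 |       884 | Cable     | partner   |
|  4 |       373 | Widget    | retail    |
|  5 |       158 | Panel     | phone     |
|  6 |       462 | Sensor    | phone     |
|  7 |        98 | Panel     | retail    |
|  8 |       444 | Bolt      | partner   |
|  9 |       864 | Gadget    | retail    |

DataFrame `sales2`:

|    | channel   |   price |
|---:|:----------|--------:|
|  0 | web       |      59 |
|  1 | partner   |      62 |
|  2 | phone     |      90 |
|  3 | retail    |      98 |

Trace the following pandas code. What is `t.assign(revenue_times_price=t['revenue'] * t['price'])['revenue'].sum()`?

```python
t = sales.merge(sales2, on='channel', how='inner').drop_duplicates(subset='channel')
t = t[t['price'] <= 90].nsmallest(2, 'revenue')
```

merge on 'channel' (how='inner') → 10 rows:
   revenue product  channel  price
0       96  Widget    phone     90
1      212    Bolt   retail     98
2      848  Sensor      web     59
3      884   Cable  partner     62
4      373  Widget   retail     98
5      158   Panel    phone     90
6      462  Sensor    phone     90
7       98   Panel   retail     98
8      444    Bolt  partner     62
9      864  Gadget   retail     98
drop duplicate channel (keep=first):
   revenue product  channel  price
0       96  Widget    phone     90
1      212    Bolt   retail     98
2      848  Sensor      web     59
3      884   Cable  partner     62
filter rows where price <= 90:
   revenue product  channel  price
0       96  Widget    phone     90
2      848  Sensor      web     59
3      884   Cable  partner     62
take 2 rows with smallest revenue:
   revenue product channel  price
0       96  Widget   phone     90
2      848  Sensor     web     59
add column revenue_times_price = t['revenue'] * t['price']:
   revenue product channel  price  revenue_times_price
0       96  Widget   phone     90                 8640
2      848  Sensor     web     59                50032
Finally, sum of column 'revenue' = 944.

944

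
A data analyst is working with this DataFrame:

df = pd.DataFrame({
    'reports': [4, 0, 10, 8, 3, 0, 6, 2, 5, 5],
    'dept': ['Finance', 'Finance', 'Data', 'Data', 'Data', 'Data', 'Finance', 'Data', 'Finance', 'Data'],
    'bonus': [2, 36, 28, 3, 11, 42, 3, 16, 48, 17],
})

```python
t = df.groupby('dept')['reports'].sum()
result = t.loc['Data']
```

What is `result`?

group by dept, sum of reports:
dept
Data       28
Finance    15
Name: reports, dtype: int64
Hence 28.

28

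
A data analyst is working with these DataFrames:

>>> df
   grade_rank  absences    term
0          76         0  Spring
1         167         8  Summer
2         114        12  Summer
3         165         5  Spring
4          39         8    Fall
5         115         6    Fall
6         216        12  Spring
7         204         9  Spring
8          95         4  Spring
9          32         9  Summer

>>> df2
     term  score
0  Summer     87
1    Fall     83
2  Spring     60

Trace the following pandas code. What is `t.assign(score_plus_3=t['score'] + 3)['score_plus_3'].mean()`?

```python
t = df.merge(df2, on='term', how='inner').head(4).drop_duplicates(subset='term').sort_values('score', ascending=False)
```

merge on 'term' (how='inner') → 10 rows:
   grade_rank  absences    term  score
0          76         0  Spring     60
1         167         8  Summer     87
2         114        12  Summer     87
3         165         5  Spring     60
4          39         8    Fall     83
5         115         6    Fall     83
6         216        12  Spring     60
7         204         9  Spring     60
8          95         4  Spring     60
9          32         9  Summer     87
take first 4 rows:
   grade_rank  absences    term  score
0          76         0  Spring     60
1         167         8  Summer     87
2         114        12  Summer     87
3         165         5  Spring     60
drop duplicate term (keep=first):
   grade_rank  absences    term  score
0          76         0  Spring     60
1         167         8  Summer     87
sort by score descending:
   grade_rank  absences    term  score
1         167         8  Summer     87
0          76         0  Spring     60
add column score_plus_3 = t['score'] + 3:
   grade_rank  absences    term  score  score_plus_3
1         167         8  Summer     87            90
0          76         0  Spring     60            63
Taking the mean of column 'score_plus_3' gives 76.5.

76.5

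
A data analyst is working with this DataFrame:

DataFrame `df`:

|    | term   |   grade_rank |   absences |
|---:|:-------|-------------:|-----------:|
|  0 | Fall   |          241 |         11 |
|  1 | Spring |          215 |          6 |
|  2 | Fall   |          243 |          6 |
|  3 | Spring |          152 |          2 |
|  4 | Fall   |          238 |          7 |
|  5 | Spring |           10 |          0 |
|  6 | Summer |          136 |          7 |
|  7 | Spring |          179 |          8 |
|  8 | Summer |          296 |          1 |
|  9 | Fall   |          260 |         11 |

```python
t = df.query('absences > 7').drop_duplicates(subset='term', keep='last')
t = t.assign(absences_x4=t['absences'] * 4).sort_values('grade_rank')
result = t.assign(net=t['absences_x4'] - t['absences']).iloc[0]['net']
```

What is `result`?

filter rows where absences > 7:
     term  grade_rank  absences
0    Fall         241        11
7  Spring         179         8
9    Fall         260        11
drop duplicate term (keep=last):
     term  grade_rank  absences
7  Spring         179         8
9    Fall         260        11
add column absences_x4 = t['absences'] * 4:
     term  grade_rank  absences  absences_x4
7  Spring         179         8           32
9    Fall         260        11           44
sort by grade_rank:
     term  grade_rank  absences  absences_x4
7  Spring         179         8           32
9    Fall         260        11           44
add column net = t['absences_x4'] - t['absences']:
     term  grade_rank  absences  absences_x4  net
7  Spring         179         8           32   24
9    Fall         260        11           44   33
Taking the value at position 0, column 'net' gives 24.

24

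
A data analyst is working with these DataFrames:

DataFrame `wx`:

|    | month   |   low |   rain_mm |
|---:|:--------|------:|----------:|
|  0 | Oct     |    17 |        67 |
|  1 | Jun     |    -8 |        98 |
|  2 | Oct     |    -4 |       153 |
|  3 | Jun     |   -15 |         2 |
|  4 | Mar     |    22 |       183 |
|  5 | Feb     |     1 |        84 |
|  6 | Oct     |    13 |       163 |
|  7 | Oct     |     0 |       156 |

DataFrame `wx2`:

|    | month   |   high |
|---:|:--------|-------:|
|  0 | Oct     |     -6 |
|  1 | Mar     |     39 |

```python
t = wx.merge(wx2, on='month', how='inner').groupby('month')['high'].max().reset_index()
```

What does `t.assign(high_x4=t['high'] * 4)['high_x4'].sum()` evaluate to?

merge on 'month' (how='inner') → 5 rows:
  month  low  rain_mm  high
0   Oct   17       67    -6
1   Oct   -4      153    -6
2   Mar   22      183    39
3   Oct   13      163    -6
4   Oct    0      156    -6
group by month, max of high:
month
Mar    39
Oct    -6
Name: high, dtype: int64
reset_index():
  month  high
0   Mar    39
1   Oct    -6
add column high_x4 = t['high'] * 4:
  month  high  high_x4
0   Mar    39      156
1   Oct    -6      -24

132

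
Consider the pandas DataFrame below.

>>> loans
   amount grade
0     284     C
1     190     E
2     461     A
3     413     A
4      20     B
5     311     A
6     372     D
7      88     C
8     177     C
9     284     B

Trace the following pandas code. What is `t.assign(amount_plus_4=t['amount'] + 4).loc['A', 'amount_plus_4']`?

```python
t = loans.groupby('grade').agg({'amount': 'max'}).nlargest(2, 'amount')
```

465

group by grade, max of amount:
       amount
grade        
A         461
B         284
C         284
D         372
E         190
take 2 rows with largest amount:
       amount
grade        
A         461
D         372
add column amount_plus_4 = t['amount'] + 4:
       amount  amount_plus_4
grade                       
A         461            465
D         372            376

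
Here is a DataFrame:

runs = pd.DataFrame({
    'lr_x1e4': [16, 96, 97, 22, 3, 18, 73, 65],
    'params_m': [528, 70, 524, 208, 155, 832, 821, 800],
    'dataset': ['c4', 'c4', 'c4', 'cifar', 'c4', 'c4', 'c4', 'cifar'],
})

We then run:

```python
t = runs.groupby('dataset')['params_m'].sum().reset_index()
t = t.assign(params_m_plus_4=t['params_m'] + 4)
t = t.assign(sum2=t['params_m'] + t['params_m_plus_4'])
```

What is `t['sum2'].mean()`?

group by dataset, sum of params_m:
dataset
c4       2930
cifar    1008
Name: params_m, dtype: int64
reset_index():
  dataset  params_m
0      c4      2930
1   cifar      1008
add column params_m_plus_4 = t['params_m'] + 4:
  dataset  params_m  params_m_plus_4
0      c4      2930             2934
1   cifar      1008             1012
add column sum2 = t['params_m'] + t['params_m_plus_4']:
  dataset  params_m  params_m_plus_4  sum2
0      c4      2930             2934  5864
1   cifar      1008             1012  2020
Hence 3942.0.

3942.0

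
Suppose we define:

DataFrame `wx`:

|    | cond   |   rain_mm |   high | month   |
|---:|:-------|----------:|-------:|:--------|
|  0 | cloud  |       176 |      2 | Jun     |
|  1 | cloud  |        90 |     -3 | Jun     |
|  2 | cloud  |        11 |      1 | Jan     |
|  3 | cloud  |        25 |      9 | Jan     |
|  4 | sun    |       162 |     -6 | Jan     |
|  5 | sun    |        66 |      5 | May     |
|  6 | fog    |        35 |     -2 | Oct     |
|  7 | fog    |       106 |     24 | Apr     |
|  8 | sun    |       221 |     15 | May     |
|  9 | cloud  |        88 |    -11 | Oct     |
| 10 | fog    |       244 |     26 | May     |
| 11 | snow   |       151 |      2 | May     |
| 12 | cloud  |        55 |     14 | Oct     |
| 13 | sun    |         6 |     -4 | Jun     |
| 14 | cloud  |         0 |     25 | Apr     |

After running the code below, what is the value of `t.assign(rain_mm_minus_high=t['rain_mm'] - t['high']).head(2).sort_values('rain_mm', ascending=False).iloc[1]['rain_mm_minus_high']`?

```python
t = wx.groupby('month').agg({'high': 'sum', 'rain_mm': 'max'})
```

57

group by month: sum(high), max(rain_mm):
       high  rain_mm
month               
Apr      49      106
Jan       4      162
Jun      -5      176
May      48      244
Oct       1       88
add column rain_mm_minus_high = t['rain_mm'] - t['high']:
       high  rain_mm  rain_mm_minus_high
month                                   
Apr      49      106                  57
Jan       4      162                 158
Jun      -5      176                 181
May      48      244                 196
Oct       1       88                  87
take first 2 rows:
       high  rain_mm  rain_mm_minus_high
month                                   
Apr      49      106                  57
Jan       4      162                 158
sort by rain_mm descending:
       high  rain_mm  rain_mm_minus_high
month                                   
Jan       4      162                 158
Apr      49      106                  57
Then the value at position 1, column 'rain_mm_minus_high': 57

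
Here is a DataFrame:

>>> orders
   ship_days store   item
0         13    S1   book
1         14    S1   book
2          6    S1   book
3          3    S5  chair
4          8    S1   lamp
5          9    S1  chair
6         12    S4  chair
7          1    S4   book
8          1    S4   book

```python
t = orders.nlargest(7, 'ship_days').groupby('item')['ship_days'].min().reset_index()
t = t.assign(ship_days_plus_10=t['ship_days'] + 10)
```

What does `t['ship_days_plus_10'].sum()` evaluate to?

47

take 7 rows with largest ship_days:
   ship_days store   item
1         14    S1   book
0         13    S1   book
6         12    S4  chair
5          9    S1  chair
4          8    S1   lamp
2          6    S1   book
3          3    S5  chair
group by item, min of ship_days:
item
book     6
chair    3
lamp     8
Name: ship_days, dtype: int64
reset_index():
    item  ship_days
0   book          6
1  chair          3
2   lamp          8
add column ship_days_plus_10 = t['ship_days'] + 10:
    item  ship_days  ship_days_plus_10
0   book          6                 16
1  chair          3                 13
2   lamp          8                 18
The sum of column 'ship_days_plus_10' is 47.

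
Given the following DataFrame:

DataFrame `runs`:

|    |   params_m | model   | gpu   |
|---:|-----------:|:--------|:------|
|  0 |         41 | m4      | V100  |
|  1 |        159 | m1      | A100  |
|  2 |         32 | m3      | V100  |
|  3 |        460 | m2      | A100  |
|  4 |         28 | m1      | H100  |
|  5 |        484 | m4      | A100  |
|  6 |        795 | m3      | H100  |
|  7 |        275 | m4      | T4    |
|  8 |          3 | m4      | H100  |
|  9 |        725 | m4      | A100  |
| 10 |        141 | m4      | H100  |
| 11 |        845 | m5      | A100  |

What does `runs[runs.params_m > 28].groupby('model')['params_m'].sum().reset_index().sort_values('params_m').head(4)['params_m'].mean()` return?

filter rows where params_m > 28:
    params_m model   gpu
0         41    m4  V100
1        159    m1  A100
2         32    m3  V100
3        460    m2  A100
5        484    m4  A100
6        795    m3  H100
7        275    m4    T4
9        725    m4  A100
10       141    m4  H100
11       845    m5  A100
group by model, sum of params_m:
model
m1     159
m2     460
m3     827
m4    1666
m5     845
Name: params_m, dtype: int64
reset_index():
  model  params_m
0    m1       159
1    m2       460
2    m3       827
3    m4      1666
4    m5       845
sort by params_m:
  model  params_m
0    m1       159
1    m2       460
2    m3       827
4    m5       845
3    m4      1666
take first 4 rows:
  model  params_m
0    m1       159
1    m2       460
2    m3       827
4    m5       845
mean of column 'params_m' → 572.75

572.75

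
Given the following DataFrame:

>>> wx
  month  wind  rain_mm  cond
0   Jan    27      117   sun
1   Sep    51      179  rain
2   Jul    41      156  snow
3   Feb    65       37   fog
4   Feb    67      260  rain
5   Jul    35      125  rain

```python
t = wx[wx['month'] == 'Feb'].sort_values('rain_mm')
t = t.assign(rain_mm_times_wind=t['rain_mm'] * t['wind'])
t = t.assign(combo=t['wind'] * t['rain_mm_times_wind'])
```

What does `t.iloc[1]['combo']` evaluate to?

filter rows where month == 'Feb':
  month  wind  rain_mm  cond
3   Feb    65       37   fog
4   Feb    67      260  rain
sort by rain_mm:
  month  wind  rain_mm  cond
3   Feb    65       37   fog
4   Feb    67      260  rain
add column rain_mm_times_wind = t['rain_mm'] * t['wind']:
  month  wind  rain_mm  cond  rain_mm_times_wind
3   Feb    65       37   fog                2405
4   Feb    67      260  rain               17420
add column combo = t['wind'] * t['rain_mm_times_wind']:
  month  wind  rain_mm  cond  rain_mm_times_wind    combo
3   Feb    65       37   fog                2405   156325
4   Feb    67      260  rain               17420  1167140
Reading off the value at position 1, column 'combo', we get 1167140.

1167140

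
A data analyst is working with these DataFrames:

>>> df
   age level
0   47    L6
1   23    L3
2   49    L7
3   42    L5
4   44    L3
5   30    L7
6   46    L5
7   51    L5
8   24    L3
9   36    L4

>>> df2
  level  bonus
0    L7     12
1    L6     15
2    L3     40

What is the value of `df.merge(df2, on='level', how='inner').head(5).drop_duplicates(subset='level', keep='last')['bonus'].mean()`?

merge on 'level' (how='inner') → 6 rows:
   age level  bonus
0   47    L6     15
1   23    L3     40
2   49    L7     12
3   44    L3     40
4   30    L7     12
5   24    L3     40
take first 5 rows:
   age level  bonus
0   47    L6     15
1   23    L3     40
2   49    L7     12
3   44    L3     40
4   30    L7     12
drop duplicate level (keep=last):
   age level  bonus
0   47    L6     15
3   44    L3     40
4   30    L7     12
Taking the mean of column 'bonus' gives 22.3333333333.

22.3333333333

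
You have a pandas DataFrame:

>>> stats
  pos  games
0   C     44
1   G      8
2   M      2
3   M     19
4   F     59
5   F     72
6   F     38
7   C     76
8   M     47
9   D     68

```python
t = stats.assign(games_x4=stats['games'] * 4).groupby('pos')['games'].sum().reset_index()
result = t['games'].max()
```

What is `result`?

169

add column games_x4 = stats['games'] * 4:
  pos  games  games_x4
0   C     44       176
1   G      8        32
2   M      2         8
3   M     19        76
4   F     59       236
5   F     72       288
6   F     38       152
7   C     76       304
8   M     47       188
9   D     68       272
group by pos, sum of games:
pos
C    120
D     68
F    169
G      8
M     68
Name: games, dtype: int64
reset_index():
  pos  games
0   C    120
1   D     68
2   F    169
3   G      8
4   M     68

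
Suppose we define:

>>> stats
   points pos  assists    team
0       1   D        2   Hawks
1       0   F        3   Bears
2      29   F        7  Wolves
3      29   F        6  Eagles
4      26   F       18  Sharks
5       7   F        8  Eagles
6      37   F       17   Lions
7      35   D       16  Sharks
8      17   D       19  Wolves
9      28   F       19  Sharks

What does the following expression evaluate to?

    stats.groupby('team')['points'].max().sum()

131

group by team, max of points:
team
Bears      0
Eagles    29
Hawks      1
Lions     37
Sharks    35
Wolves    29
Name: points, dtype: int64
Hence 131.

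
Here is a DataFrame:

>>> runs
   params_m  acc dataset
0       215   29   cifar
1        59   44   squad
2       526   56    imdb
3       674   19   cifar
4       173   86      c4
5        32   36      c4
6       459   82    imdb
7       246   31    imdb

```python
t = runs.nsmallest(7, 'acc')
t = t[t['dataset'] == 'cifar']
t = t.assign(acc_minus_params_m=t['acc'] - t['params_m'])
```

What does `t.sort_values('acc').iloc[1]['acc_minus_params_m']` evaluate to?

-186

take 7 rows with smallest acc:
   params_m  acc dataset
3       674   19   cifar
0       215   29   cifar
7       246   31    imdb
5        32   36      c4
1        59   44   squad
2       526   56    imdb
6       459   82    imdb
filter rows where dataset == 'cifar':
   params_m  acc dataset
3       674   19   cifar
0       215   29   cifar
add column acc_minus_params_m = t['acc'] - t['params_m']:
   params_m  acc dataset  acc_minus_params_m
3       674   19   cifar                -655
0       215   29   cifar                -186
sort by acc:
   params_m  acc dataset  acc_minus_params_m
3       674   19   cifar                -655
0       215   29   cifar                -186
The value at position 1, column 'acc_minus_params_m' is -186.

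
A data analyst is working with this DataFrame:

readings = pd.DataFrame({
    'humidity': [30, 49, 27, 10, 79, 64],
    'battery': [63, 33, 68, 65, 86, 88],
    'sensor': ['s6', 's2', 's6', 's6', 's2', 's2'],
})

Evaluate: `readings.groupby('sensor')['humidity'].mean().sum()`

group by sensor, mean of humidity:
sensor
s2    64.000000
s6    22.333333
Name: humidity, dtype: float64

86.3333333333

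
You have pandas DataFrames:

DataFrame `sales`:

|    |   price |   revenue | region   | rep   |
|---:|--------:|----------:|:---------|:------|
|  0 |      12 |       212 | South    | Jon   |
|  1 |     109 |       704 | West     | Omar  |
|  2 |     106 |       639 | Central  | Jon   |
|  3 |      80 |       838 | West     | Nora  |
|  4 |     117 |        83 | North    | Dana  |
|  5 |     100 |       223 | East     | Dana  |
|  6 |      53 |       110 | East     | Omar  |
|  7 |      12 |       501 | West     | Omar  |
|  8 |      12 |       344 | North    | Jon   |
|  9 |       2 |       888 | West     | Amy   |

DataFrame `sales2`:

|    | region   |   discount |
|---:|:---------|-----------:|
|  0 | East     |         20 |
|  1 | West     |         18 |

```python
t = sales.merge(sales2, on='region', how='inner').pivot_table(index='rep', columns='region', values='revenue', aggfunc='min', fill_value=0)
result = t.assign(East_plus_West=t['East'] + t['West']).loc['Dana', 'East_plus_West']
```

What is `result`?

223

merge on 'region' (how='inner') → 6 rows:
   price  revenue region   rep  discount
0    109      704   West  Omar        18
1     80      838   West  Nora        18
2    100      223   East  Dana        20
3     53      110   East  Omar        20
4     12      501   West  Omar        18
5      2      888   West   Amy        18
pivot: rows=rep, cols=region, min(revenue):
region  East  West
rep               
Amy        0   888
Dana     223     0
Nora       0   838
Omar     110   501
add column East_plus_West = t['East'] + t['West']:
region  East  West  East_plus_West
rep                               
Amy        0   888             888
Dana     223     0             223
Nora       0   838             838
Omar     110   501             611
Taking the value at row 'Dana', column 'East_plus_West' gives 223.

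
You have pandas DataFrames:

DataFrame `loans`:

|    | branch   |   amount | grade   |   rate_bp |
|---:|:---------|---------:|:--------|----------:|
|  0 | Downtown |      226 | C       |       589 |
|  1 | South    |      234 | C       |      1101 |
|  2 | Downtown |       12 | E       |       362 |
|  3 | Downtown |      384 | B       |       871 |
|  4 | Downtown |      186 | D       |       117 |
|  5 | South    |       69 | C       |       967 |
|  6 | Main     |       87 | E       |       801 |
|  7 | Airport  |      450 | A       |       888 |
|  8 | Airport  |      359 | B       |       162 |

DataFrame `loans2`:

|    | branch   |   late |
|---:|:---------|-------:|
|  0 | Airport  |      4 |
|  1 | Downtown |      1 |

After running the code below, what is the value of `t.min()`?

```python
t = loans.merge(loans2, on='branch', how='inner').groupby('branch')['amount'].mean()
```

202.0

merge on 'branch' (how='inner') → 6 rows:
     branch  amount grade  rate_bp  late
0  Downtown     226     C      589     1
1  Downtown      12     E      362     1
2  Downtown     384     B      871     1
3  Downtown     186     D      117     1
4   Airport     450     A      888     4
5   Airport     359     B      162     4
group by branch, mean of amount:
branch
Airport     404.5
Downtown    202.0
Name: amount, dtype: float64
Taking the min of the resulting series gives 202.0.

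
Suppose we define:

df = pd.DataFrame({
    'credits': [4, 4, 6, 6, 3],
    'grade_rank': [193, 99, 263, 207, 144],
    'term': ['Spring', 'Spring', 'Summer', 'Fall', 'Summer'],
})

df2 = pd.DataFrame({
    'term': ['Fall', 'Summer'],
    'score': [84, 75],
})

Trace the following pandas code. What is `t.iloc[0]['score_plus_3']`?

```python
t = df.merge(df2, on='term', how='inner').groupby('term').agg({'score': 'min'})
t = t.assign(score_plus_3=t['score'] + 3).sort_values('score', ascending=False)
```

87

merge on 'term' (how='inner') → 3 rows:
   credits  grade_rank    term  score
0        6         263  Summer     75
1        6         207    Fall     84
2        3         144  Summer     75
group by term, min of score:
        score
term         
Fall       84
Summer     75
add column score_plus_3 = t['score'] + 3:
        score  score_plus_3
term                       
Fall       84            87
Summer     75            78
sort by score descending:
        score  score_plus_3
term                       
Fall       84            87
Summer     75            78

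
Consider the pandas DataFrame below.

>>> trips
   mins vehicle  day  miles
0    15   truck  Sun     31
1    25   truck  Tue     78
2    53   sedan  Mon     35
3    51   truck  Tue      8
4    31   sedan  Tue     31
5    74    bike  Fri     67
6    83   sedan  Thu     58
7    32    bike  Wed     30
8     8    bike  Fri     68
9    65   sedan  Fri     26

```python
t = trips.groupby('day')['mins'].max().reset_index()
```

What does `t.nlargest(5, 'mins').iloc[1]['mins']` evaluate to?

74

group by day, max of mins:
day
Fri    74
Mon    53
Sun    15
Thu    83
Tue    51
Wed    32
Name: mins, dtype: int64
reset_index():
   day  mins
0  Fri    74
1  Mon    53
2  Sun    15
3  Thu    83
4  Tue    51
5  Wed    32
take 5 rows with largest mins:
   day  mins
3  Thu    83
0  Fri    74
1  Mon    53
4  Tue    51
5  Wed    32
Finally, value at position 1, column 'mins' = 74.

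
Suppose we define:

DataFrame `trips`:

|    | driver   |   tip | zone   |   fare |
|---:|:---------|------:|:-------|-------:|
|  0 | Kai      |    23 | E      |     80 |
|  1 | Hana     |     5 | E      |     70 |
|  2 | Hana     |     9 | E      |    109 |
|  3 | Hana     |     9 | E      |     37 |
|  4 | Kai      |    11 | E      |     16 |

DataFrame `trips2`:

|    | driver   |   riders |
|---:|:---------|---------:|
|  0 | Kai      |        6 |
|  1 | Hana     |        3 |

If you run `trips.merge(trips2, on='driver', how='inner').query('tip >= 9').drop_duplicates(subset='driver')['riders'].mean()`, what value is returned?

4.5

merge on 'driver' (how='inner') → 5 rows:
  driver  tip zone  fare  riders
0    Kai   23    E    80       6
1   Hana    5    E    70       3
2   Hana    9    E   109       3
3   Hana    9    E    37       3
4    Kai   11    E    16       6
filter rows where tip >= 9:
  driver  tip zone  fare  riders
0    Kai   23    E    80       6
2   Hana    9    E   109       3
3   Hana    9    E    37       3
4    Kai   11    E    16       6
drop duplicate driver (keep=first):
  driver  tip zone  fare  riders
0    Kai   23    E    80       6
2   Hana    9    E   109       3
Hence 4.5.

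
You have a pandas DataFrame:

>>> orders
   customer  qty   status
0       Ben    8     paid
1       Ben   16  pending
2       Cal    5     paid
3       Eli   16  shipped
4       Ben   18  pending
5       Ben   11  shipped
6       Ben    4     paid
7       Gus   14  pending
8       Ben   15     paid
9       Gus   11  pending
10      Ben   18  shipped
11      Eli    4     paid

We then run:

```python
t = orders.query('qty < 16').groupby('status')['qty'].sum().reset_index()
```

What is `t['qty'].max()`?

36

filter rows where qty < 16:
   customer  qty   status
0       Ben    8     paid
2       Cal    5     paid
5       Ben   11  shipped
6       Ben    4     paid
7       Gus   14  pending
8       Ben   15     paid
9       Gus   11  pending
11      Eli    4     paid
group by status, sum of qty:
status
paid       36
pending    25
shipped    11
Name: qty, dtype: int64
reset_index():
    status  qty
0     paid   36
1  pending   25
2  shipped   11
The max of column 'qty' is 36.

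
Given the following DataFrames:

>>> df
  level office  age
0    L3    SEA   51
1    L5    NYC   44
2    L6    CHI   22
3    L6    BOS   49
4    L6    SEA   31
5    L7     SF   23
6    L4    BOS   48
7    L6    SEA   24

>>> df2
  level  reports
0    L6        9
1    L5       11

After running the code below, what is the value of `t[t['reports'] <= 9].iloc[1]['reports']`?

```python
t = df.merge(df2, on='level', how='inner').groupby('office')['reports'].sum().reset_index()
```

9

merge on 'level' (how='inner') → 5 rows:
  level office  age  reports
0    L5    NYC   44       11
1    L6    CHI   22        9
2    L6    BOS   49        9
3    L6    SEA   31        9
4    L6    SEA   24        9
group by office, sum of reports:
office
BOS     9
CHI     9
NYC    11
SEA    18
Name: reports, dtype: int64
reset_index():
  office  reports
0    BOS        9
1    CHI        9
2    NYC       11
3    SEA       18
filter rows where reports <= 9:
  office  reports
0    BOS        9
1    CHI        9
Then the value at position 1, column 'reports': 9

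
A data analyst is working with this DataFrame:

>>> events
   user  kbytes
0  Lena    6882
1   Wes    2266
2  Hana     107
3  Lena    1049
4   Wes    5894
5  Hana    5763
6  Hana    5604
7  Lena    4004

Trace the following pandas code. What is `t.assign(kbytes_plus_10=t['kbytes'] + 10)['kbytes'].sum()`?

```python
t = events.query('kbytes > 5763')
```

filter rows where kbytes > 5763:
   user  kbytes
0  Lena    6882
4   Wes    5894
add column kbytes_plus_10 = t['kbytes'] + 10:
   user  kbytes  kbytes_plus_10
0  Lena    6882            6892
4   Wes    5894            5904

12776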